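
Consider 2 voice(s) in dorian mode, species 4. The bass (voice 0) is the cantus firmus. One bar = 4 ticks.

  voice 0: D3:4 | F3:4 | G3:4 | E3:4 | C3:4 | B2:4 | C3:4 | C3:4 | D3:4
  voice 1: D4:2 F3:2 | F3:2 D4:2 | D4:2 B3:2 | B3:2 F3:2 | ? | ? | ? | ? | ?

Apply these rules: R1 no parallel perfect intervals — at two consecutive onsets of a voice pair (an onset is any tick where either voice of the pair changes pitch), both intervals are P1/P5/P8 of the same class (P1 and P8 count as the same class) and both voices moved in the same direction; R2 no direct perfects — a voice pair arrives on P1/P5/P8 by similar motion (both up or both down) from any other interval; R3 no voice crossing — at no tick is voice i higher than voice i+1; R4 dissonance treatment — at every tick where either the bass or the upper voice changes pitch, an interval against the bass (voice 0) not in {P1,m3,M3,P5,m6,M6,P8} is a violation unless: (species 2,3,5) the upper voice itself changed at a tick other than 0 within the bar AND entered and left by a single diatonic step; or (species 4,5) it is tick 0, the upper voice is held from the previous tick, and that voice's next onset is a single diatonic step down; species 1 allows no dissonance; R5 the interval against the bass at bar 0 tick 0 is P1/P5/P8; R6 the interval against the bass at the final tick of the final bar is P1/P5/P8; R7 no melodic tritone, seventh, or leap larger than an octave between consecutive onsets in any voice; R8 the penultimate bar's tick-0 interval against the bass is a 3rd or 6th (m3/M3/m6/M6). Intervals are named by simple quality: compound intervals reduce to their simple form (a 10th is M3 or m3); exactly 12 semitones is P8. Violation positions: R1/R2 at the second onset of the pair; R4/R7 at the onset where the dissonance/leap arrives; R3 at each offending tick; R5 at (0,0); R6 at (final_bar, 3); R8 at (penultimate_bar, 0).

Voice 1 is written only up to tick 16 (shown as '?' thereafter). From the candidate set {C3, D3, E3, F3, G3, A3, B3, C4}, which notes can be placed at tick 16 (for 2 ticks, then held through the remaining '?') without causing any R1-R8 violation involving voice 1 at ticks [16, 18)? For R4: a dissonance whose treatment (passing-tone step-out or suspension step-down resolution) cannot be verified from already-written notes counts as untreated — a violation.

C3: violates R2
D3: violates R4
E3: legal
F3: violates R4
G3: legal
A3: legal
B3: violates R4,R7
C4: legal

{A3, C4, E3, G3}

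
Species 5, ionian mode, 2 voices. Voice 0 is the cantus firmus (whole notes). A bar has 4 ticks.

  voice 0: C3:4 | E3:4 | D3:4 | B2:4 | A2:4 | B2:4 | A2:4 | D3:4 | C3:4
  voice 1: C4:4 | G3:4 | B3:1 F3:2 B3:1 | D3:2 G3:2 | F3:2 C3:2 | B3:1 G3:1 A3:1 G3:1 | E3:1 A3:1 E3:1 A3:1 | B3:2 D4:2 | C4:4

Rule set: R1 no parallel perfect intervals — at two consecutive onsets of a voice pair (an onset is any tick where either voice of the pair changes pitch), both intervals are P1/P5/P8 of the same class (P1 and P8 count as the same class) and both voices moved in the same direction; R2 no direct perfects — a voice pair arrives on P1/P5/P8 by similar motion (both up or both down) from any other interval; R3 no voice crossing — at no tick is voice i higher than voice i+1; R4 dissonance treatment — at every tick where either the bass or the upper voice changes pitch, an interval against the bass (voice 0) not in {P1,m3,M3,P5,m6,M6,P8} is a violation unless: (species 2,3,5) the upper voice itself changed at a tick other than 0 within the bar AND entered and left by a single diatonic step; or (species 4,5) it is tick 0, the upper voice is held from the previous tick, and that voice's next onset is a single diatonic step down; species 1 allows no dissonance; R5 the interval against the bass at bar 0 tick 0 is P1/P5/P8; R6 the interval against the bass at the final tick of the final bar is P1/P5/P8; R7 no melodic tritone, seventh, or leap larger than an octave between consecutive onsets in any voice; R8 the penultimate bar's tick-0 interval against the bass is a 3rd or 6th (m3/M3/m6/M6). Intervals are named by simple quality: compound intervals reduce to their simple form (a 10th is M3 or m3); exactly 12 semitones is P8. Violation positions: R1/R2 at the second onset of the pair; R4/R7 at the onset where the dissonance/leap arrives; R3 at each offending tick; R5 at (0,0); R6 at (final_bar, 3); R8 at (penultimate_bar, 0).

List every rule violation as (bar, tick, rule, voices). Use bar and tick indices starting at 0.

bar 0: v0=C3 v1=C4 downbeat P8
bar 1: v0=E3 v1=G3 downbeat m3
bar 2: v0=D3 v1=B3 downbeat M6
bar 3: v0=B2 v1=D3 downbeat m3
bar 4: v0=A2 v1=F3 downbeat m6
bar 5: v0=B2 v1=B3 downbeat P8
bar 6: v0=A2 v1=E3 downbeat P5
bar 7: v0=D3 v1=B3 downbeat M6
bar 8: v0=C3 v1=C4 downbeat P8
  -> R7 @ bar 2 tick 1 v(1,): B3->F3 leap 6st
  -> R7 @ bar 2 tick 3 v(1,): F3->B3 leap 6st
  -> R2 @ bar 5 tick 0 v(0, 1): A2/C3 m3 -> B2/B3 P8 similar
  -> R7 @ bar 5 tick 0 v(1,): C3->B3 leap 11st
  -> R2 @ bar 6 tick 0 v(0, 1): B2/G3 m6 -> A2/E3 P5 similar
  -> R1 @ bar 8 tick 0 v(0, 1): D3/D4 P8 -> C3/C4 P8 similar

(2, 1, R7, (1,))
(2, 3, R7, (1,))
(5, 0, R2, (0, 1))
(5, 0, R7, (1,))
(6, 0, R2, (0, 1))
(8, 0, R1, (0, 1))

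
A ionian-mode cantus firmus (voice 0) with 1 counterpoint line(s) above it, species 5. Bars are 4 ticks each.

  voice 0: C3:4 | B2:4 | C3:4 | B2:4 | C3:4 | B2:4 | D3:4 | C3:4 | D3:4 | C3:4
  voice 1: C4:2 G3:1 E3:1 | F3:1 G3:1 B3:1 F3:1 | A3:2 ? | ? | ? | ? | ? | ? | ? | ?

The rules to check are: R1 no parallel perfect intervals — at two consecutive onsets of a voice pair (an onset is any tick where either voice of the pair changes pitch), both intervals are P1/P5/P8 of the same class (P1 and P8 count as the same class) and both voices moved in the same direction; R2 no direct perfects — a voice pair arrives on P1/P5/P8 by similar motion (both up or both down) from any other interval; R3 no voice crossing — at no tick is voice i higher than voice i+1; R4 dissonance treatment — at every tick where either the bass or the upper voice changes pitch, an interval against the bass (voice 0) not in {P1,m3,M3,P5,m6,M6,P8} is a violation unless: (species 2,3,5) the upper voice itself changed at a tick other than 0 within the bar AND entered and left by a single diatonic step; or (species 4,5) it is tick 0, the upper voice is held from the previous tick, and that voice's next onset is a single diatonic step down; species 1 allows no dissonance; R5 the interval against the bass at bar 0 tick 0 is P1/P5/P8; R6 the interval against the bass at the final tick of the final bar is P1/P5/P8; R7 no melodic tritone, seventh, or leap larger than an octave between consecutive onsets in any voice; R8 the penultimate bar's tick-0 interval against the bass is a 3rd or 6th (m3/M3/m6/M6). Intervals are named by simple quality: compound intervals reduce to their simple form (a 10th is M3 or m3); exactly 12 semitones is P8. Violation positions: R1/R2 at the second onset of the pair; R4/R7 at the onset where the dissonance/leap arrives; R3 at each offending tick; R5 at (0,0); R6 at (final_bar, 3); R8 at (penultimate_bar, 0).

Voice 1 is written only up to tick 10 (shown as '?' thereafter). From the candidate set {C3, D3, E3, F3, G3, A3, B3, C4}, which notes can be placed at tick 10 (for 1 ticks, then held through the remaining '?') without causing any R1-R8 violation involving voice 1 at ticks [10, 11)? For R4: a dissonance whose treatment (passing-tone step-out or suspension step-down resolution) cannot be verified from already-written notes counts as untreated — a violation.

C3: legal
D3: violates R4
E3: legal
F3: violates R4
G3: legal
A3: legal
B3: violates R4
C4: legal

{A3, C3, C4, E3, G3}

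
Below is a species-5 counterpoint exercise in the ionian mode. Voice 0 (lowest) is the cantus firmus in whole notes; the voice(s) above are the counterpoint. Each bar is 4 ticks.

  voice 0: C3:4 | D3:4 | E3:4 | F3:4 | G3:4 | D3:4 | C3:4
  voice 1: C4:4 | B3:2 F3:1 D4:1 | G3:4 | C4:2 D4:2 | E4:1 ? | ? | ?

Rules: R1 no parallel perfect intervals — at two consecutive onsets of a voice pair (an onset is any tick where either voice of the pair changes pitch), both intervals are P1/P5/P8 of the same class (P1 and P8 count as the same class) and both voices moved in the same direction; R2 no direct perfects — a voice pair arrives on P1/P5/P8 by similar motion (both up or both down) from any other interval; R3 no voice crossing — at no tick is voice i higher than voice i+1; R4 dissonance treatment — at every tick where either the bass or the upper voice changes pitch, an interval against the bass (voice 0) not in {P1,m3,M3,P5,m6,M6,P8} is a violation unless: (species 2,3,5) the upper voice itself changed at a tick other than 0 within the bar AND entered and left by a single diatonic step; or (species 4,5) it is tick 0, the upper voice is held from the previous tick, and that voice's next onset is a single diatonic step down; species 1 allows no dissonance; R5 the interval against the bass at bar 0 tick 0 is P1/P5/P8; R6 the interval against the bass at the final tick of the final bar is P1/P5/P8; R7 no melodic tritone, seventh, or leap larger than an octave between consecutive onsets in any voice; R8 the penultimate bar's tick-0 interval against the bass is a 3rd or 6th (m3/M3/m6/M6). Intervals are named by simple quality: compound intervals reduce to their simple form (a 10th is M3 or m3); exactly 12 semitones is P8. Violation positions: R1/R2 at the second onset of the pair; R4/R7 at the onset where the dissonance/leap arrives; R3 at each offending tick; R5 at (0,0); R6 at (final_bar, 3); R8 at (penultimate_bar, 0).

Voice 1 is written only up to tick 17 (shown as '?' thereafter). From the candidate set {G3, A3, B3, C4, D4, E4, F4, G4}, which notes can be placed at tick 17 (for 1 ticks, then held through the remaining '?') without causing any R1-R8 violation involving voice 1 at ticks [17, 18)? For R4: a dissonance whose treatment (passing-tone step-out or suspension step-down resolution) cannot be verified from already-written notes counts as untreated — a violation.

G3: legal
A3: violates R4
B3: legal
C4: violates R4
D4: legal
E4: legal
F4: violates R4
G4: legal

{B3, D4, E4, G3, G4}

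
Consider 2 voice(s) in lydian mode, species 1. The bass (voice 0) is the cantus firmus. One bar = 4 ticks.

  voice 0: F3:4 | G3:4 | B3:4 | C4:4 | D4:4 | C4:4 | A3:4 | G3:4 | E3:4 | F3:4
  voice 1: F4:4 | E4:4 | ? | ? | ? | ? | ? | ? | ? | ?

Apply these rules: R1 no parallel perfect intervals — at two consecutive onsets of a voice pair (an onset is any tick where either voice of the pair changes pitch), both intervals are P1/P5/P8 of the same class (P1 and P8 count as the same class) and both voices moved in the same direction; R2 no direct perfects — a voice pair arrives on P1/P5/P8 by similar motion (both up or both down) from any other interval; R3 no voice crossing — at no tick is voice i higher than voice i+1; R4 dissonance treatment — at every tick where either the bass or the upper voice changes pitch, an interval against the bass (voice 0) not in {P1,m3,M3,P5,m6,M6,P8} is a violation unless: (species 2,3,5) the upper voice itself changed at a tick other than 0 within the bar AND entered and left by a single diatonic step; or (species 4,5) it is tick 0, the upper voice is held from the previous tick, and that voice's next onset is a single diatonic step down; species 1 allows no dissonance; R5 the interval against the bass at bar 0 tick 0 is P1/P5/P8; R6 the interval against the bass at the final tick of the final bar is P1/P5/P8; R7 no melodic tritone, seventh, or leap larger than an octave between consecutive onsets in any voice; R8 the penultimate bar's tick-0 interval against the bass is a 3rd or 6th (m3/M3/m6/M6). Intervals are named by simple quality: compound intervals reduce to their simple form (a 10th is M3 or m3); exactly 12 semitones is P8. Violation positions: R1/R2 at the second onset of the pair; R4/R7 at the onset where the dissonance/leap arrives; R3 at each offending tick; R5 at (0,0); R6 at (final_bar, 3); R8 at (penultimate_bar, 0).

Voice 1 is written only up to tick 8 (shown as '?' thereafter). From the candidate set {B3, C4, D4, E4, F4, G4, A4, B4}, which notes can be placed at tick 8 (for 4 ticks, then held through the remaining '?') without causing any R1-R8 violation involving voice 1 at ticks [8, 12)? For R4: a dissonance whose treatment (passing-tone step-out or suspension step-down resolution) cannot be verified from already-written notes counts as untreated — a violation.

{B3, D4, G4}

B3: legal
C4: violates R4
D4: legal
E4: violates R4
F4: violates R4
G4: legal
A4: violates R4
B4: violates R2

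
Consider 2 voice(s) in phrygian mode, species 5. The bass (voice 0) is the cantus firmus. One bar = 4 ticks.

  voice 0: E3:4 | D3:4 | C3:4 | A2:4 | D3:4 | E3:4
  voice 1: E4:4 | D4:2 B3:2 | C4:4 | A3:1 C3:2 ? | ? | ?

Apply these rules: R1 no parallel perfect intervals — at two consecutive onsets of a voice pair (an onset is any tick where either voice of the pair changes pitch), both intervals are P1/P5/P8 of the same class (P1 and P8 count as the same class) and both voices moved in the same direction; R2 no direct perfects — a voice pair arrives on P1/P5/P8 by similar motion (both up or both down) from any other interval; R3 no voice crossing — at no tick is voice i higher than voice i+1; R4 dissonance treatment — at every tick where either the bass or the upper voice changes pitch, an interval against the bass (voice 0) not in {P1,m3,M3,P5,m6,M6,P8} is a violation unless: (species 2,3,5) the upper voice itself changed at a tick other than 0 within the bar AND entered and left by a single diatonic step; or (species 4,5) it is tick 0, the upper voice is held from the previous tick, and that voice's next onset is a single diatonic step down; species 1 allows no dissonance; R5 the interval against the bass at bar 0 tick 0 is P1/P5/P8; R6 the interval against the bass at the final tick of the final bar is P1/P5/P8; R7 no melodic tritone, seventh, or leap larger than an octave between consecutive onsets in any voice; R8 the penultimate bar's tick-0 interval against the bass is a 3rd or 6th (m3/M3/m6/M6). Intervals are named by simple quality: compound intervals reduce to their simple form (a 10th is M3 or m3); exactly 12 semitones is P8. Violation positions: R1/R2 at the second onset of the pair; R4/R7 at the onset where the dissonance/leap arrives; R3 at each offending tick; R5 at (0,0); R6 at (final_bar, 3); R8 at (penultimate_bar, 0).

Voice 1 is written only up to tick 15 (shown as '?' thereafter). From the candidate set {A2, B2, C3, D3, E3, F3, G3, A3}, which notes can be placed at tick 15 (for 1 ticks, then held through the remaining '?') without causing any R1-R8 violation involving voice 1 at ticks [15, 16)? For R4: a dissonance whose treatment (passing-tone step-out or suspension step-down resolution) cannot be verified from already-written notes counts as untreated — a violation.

{A2, A3, C3, E3, F3}

A2: legal
B2: violates R4
C3: legal
D3: violates R4
E3: legal
F3: legal
G3: violates R4
A3: legal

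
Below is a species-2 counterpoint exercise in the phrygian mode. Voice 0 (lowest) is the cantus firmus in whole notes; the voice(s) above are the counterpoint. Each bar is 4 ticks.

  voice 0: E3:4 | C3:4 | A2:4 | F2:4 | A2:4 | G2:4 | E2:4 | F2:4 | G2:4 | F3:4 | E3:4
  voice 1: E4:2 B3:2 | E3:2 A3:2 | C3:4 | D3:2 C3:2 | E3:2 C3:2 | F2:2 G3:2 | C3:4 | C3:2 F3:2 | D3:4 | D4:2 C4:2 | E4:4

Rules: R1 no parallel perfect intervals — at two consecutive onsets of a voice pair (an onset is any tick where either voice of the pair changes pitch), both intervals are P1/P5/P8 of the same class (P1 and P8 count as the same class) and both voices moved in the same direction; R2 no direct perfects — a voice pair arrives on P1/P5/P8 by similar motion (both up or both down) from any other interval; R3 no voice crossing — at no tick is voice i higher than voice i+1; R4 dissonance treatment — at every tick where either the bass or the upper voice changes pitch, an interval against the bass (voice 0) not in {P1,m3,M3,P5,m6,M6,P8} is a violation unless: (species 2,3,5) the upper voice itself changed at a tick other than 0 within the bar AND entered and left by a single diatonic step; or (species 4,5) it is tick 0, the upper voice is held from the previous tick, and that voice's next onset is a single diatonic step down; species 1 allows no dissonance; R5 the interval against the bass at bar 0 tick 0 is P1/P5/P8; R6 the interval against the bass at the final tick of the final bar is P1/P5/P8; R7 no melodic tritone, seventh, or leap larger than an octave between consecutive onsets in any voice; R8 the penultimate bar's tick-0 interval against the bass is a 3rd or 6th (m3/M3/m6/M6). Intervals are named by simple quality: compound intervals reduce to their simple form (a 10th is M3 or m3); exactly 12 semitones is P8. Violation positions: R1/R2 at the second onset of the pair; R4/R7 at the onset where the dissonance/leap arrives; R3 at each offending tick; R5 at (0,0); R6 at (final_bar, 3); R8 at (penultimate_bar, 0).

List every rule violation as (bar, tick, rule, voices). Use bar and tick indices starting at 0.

(4, 0, R1, (0, 1))
(5, 0, R3, (0, 1))
(5, 0, R4, (0, 1))
(5, 1, R3, (0, 1))
(5, 2, R7, (1,))
(9, 0, R7, (0,))

bar 0: v0=E3 v1=E4 downbeat P8
bar 1: v0=C3 v1=E3 downbeat M3
bar 2: v0=A2 v1=C3 downbeat m3
bar 3: v0=F2 v1=D3 downbeat M6
bar 4: v0=A2 v1=E3 downbeat P5
bar 5: v0=G2 v1=F2 downbeat M2
bar 6: v0=E2 v1=C3 downbeat m6
bar 7: v0=F2 v1=C3 downbeat P5
bar 8: v0=G2 v1=D3 downbeat P5
bar 9: v0=F3 v1=D4 downbeat M6
bar 10: v0=E3 v1=E4 downbeat P8
  -> R1 @ bar 4 tick 0 v(0, 1): F2/C3 P5 -> A2/E3 P5 similar
  -> R3 @ bar 5 tick 0 v(0, 1): G2 above F2
  -> R4 @ bar 5 tick 0 v(0, 1): G2/F2 M2 untreated
  -> R3 @ bar 5 tick 1 v(0, 1): G2 above F2
  -> R7 @ bar 5 tick 2 v(1,): F2->G3 leap 14st
  -> R7 @ bar 9 tick 0 v(0,): G2->F3 leap 10st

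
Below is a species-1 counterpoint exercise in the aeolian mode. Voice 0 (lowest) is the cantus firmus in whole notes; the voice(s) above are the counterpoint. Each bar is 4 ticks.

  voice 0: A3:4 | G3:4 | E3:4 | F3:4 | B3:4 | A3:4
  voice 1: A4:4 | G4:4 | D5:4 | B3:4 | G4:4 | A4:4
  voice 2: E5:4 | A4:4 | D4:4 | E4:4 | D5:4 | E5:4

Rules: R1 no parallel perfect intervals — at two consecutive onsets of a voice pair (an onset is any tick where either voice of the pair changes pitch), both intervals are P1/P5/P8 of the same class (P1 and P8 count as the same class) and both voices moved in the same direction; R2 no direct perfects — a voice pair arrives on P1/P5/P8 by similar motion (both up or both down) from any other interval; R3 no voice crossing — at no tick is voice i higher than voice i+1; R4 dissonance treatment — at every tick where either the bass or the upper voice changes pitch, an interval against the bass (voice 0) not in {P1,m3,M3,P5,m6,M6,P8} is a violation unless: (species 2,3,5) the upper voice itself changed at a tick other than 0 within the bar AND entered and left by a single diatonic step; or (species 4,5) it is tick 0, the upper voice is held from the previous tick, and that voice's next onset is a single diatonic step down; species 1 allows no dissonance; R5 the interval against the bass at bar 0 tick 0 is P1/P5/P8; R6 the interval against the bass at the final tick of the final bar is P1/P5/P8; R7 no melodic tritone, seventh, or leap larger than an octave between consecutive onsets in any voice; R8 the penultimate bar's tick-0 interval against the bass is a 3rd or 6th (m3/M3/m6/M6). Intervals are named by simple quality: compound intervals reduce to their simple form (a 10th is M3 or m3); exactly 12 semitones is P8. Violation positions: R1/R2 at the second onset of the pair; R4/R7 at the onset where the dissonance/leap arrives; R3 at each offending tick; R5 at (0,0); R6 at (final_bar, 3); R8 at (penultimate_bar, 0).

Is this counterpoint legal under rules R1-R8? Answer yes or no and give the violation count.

No (15 violations)

bar 0: v0=A3 v1=A4 v2=E5 (P5)
bar 1: v0=G3 v1=G4 v2=A4 (M2)
bar 2: v0=E3 v1=D5 v2=D4 (m7)
bar 3: v0=F3 v1=B3 v2=E4 (M7)
bar 4: v0=B3 v1=G4 v2=D5 (m3)
bar 5: v0=A3 v1=A4 v2=E5 (P5)
  R1 @ bar1.0: A3/A4 P8 -> G3/G4 P8 similar
  R4 @ bar1.0: G3/A4 M2 untreated
  R3 @ bar2.0: D5 above D4
  R4 @ bar2.0: E3/D5 m7 untreated
  R4 @ bar2.0: E3/D4 m7 untreated
  R3 @ bar2.1: D5 above D4
  R3 @ bar2.2: D5 above D4
  R3 @ bar2.3: D5 above D4
  R4 @ bar3.0: F3/B3 TT untreated
  R4 @ bar3.0: F3/E4 M7 untreated
  R7 @ bar3.0: D5->B3 leap 15st
  R2 @ bar4.0: B3/E4 P4 -> G4/D5 P5 similar
  R7 @ bar4.0: F3->B3 leap 6st
  R7 @ bar4.0: E4->D5 leap 10st
  R1 @ bar5.0: G4/D5 P5 -> A4/E5 P5 similar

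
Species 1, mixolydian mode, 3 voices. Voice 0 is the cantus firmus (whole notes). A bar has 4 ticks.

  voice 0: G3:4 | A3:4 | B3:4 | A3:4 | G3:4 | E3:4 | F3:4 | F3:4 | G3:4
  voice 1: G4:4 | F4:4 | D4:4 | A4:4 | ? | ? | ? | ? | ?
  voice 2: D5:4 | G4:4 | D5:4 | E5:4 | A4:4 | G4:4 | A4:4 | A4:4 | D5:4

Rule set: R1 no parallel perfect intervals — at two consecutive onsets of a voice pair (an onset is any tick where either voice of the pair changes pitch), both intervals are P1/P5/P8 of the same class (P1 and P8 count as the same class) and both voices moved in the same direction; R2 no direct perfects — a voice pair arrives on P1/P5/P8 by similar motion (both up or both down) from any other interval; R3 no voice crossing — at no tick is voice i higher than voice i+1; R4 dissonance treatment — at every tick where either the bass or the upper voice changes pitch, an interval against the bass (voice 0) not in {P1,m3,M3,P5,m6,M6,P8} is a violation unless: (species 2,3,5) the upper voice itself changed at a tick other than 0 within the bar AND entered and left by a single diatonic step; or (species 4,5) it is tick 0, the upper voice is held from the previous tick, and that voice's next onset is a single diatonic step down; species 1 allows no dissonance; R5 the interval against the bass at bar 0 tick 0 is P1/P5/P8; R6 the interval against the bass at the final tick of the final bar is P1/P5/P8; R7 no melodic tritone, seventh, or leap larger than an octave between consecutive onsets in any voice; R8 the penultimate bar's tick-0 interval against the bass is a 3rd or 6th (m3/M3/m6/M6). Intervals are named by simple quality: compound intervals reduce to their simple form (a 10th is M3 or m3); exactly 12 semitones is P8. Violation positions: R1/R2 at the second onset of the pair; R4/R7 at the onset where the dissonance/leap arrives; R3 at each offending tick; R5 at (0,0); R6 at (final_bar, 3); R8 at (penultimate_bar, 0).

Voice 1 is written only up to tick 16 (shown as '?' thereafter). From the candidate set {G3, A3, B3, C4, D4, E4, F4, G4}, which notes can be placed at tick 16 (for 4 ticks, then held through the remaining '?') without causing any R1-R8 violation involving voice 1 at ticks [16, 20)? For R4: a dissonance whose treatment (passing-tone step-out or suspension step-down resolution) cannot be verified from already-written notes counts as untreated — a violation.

G3: violates R1,R7
A3: violates R2,R4
B3: violates R7
C4: violates R4
D4: violates R1,R2
E4: legal
F4: violates R4
G4: violates R1

{E4}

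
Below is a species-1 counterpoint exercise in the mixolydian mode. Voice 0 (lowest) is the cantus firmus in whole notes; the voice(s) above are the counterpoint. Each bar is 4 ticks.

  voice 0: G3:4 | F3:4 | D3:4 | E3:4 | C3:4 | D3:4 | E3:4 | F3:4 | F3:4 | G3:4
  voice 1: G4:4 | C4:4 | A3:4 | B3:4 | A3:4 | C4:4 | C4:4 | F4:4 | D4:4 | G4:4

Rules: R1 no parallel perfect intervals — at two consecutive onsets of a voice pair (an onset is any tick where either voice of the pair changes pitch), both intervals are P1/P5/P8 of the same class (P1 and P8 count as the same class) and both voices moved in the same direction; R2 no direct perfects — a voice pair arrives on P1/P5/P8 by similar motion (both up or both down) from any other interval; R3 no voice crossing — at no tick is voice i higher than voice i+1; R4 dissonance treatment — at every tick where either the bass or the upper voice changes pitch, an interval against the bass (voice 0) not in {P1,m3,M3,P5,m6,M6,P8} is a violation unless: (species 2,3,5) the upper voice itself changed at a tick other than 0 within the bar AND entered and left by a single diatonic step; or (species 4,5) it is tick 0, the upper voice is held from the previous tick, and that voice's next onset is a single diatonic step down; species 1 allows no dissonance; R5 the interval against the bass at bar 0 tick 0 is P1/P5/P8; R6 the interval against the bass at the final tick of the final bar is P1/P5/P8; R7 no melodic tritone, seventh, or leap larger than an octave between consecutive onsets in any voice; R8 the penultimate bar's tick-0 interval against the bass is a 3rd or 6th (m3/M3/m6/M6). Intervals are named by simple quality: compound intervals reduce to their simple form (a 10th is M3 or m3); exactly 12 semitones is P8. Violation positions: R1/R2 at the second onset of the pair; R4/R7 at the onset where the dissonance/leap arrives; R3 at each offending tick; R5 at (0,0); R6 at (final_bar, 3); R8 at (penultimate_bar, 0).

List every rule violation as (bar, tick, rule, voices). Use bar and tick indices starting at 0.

(1, 0, R2, (0, 1))
(2, 0, R1, (0, 1))
(3, 0, R1, (0, 1))
(5, 0, R4, (0, 1))
(7, 0, R2, (0, 1))
(9, 0, R2, (0, 1))

bar 0: v0=G3 v1=G4 downbeat P8
bar 1: v0=F3 v1=C4 downbeat P5
bar 2: v0=D3 v1=A3 downbeat P5
bar 3: v0=E3 v1=B3 downbeat P5
bar 4: v0=C3 v1=A3 downbeat M6
bar 5: v0=D3 v1=C4 downbeat m7
bar 6: v0=E3 v1=C4 downbeat m6
bar 7: v0=F3 v1=F4 downbeat P8
bar 8: v0=F3 v1=D4 downbeat M6
bar 9: v0=G3 v1=G4 downbeat P8
  -> R2 @ bar 1 tick 0 v(0, 1): G3/G4 P8 -> F3/C4 P5 similar
  -> R1 @ bar 2 tick 0 v(0, 1): F3/C4 P5 -> D3/A3 P5 similar
  -> R1 @ bar 3 tick 0 v(0, 1): D3/A3 P5 -> E3/B3 P5 similar
  -> R4 @ bar 5 tick 0 v(0, 1): D3/C4 m7 untreated
  -> R2 @ bar 7 tick 0 v(0, 1): E3/C4 m6 -> F3/F4 P8 similar
  -> R2 @ bar 9 tick 0 v(0, 1): F3/D4 M6 -> G3/G4 P8 similar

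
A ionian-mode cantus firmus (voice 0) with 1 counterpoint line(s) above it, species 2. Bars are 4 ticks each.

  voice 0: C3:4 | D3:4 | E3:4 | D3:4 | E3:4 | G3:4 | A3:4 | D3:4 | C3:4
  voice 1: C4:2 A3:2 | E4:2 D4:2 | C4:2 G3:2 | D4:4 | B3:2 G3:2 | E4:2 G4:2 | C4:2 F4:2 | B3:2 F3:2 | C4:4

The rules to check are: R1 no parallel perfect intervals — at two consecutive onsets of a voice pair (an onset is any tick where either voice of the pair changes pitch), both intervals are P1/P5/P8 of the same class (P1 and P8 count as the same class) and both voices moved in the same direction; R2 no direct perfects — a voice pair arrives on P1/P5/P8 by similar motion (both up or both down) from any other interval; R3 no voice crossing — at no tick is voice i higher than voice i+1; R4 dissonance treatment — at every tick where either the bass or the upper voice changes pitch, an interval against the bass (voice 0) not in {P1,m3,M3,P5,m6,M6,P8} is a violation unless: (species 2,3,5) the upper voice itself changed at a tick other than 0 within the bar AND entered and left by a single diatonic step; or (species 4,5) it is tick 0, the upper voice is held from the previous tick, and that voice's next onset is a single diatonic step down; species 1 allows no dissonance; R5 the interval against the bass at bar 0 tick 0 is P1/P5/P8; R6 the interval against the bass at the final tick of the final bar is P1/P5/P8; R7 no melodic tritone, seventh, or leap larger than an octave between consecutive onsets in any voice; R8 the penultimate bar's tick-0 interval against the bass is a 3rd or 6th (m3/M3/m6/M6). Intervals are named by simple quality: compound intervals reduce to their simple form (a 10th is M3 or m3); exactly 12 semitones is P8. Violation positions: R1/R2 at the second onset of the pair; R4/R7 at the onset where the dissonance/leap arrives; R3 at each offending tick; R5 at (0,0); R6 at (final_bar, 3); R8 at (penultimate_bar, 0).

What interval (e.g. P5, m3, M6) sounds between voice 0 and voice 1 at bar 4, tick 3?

m3

voice 0=E3 voice 1=G3 -> m3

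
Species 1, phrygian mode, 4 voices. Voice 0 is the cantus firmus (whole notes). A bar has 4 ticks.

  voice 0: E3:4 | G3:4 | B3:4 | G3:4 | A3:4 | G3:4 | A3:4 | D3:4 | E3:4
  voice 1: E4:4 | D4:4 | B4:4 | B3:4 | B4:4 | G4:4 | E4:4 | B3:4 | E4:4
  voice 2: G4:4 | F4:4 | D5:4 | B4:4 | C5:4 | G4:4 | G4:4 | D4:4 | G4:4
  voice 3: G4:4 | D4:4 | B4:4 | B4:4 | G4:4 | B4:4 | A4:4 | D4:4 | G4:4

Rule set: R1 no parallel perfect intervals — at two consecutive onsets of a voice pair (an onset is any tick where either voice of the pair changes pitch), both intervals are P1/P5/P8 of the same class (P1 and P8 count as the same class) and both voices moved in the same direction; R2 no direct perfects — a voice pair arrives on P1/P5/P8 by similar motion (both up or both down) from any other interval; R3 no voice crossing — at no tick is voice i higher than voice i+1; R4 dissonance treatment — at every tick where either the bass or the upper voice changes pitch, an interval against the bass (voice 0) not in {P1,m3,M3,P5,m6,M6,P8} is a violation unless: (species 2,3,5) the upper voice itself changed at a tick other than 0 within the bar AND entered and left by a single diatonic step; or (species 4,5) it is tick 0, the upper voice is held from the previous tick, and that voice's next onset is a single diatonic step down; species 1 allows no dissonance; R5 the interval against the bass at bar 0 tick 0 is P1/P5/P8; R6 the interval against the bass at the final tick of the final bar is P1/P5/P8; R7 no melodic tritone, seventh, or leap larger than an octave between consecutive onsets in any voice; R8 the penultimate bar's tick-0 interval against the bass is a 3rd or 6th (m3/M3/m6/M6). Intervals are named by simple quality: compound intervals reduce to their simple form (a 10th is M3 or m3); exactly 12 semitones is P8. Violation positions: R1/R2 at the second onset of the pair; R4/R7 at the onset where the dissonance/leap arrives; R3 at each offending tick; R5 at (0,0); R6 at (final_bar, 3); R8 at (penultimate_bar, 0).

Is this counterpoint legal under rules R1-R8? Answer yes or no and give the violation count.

No (35 violations)

bar 0: v0=E3 v1=E4 v2=G4 v3=G4 (m3)
bar 1: v0=G3 v1=D4 v2=F4 v3=D4 (P5)
bar 2: v0=B3 v1=B4 v2=D5 v3=B4 (P8)
bar 3: v0=G3 v1=B3 v2=B4 v3=B4 (M3)
bar 4: v0=A3 v1=B4 v2=C5 v3=G4 (m7)
bar 5: v0=G3 v1=G4 v2=G4 v3=B4 (M3)
bar 6: v0=A3 v1=E4 v2=G4 v3=A4 (P8)
bar 7: v0=D3 v1=B3 v2=D4 v3=D4 (P8)
bar 8: v0=E3 v1=E4 v2=G4 v3=G4 (m3)
  R5 @ bar0.0: opens on m3
  R5 @ bar0.0: opens on m3
  R2 @ bar1.0: E4/G4 m3 -> D4/D4 P1 similar
  R3 @ bar1.0: F4 above D4
  R4 @ bar1.0: G3/F4 m7 untreated
  R3 @ bar1.1: F4 above D4
  R3 @ bar1.2: F4 above D4
  R3 @ bar1.3: F4 above D4
  R1 @ bar2.0: D4/D4 P1 -> B4/B4 P1 similar
  R2 @ bar2.0: G3/D4 P5 -> B3/B4 P8 similar
  R2 @ bar2.0: G3/D4 P5 -> B3/B4 P8 similar
  R3 @ bar2.0: D5 above B4
  R3 @ bar2.1: D5 above B4
  R3 @ bar2.2: D5 above B4
  R3 @ bar2.3: D5 above B4
  R2 @ bar3.0: B4/D5 m3 -> B3/B4 P8 similar
  R3 @ bar4.0: C5 above G4
  R4 @ bar4.0: A3/B4 M2 untreated
  R4 @ bar4.0: A3/G4 m7 untreated
  R3 @ bar4.1: C5 above G4
  R3 @ bar4.2: C5 above G4
  R3 @ bar4.3: C5 above G4
  R2 @ bar5.0: A3/B4 M2 -> G3/G4 P8 similar
  R2 @ bar5.0: A3/C5 m3 -> G3/G4 P8 similar
  R2 @ bar5.0: B4/C5 m2 -> G4/G4 P1 similar
  R4 @ bar6.0: A3/G4 m7 untreated
  R1 @ bar7.0: A3/A4 P8 -> D3/D4 P8 similar
  R2 @ bar7.0: A3/G4 m7 -> D3/D4 P8 similar
  R2 @ bar7.0: G4/A4 M2 -> D4/D4 P1 similar
  R8 @ bar7.0: penult P8 not 3rd/6th
  R8 @ bar7.0: penult P8 not 3rd/6th
  R1 @ bar8.0: D4/D4 P1 -> G4/G4 P1 similar
  R2 @ bar8.0: D3/B3 M6 -> E3/E4 P8 similar
  R6 @ bar8.3: closes on m3
  R6 @ bar8.3: closes on m3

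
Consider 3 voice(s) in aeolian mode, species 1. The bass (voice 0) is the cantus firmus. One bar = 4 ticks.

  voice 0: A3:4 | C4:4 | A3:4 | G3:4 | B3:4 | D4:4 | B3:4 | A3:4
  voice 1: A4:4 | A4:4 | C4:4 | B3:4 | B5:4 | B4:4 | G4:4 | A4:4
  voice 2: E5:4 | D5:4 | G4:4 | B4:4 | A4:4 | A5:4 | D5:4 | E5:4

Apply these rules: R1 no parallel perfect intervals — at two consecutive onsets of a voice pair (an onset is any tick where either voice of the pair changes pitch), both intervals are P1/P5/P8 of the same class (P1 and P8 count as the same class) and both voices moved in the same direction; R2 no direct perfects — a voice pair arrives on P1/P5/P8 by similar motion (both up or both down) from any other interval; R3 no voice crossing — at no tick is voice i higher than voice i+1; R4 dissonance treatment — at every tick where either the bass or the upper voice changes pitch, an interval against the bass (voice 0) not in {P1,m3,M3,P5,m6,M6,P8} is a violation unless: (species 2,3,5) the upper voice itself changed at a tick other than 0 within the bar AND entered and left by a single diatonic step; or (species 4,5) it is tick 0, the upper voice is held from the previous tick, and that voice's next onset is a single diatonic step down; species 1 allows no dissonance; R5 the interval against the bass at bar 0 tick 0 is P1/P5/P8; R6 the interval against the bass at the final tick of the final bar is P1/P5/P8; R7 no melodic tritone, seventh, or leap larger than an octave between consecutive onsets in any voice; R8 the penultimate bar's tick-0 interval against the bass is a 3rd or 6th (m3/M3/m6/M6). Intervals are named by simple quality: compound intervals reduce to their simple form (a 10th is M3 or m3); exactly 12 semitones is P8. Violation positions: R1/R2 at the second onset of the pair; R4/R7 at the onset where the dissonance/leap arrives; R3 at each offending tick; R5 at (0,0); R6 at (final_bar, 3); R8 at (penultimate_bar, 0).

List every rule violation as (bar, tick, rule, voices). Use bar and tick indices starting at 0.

bar 0: v0=A3 v1=A4 v2=E5 downbeat P5
bar 1: v0=C4 v1=A4 v2=D5 downbeat M2
bar 2: v0=A3 v1=C4 v2=G4 downbeat m7
bar 3: v0=G3 v1=B3 v2=B4 downbeat M3
bar 4: v0=B3 v1=B5 v2=A4 downbeat m7
bar 5: v0=D4 v1=B4 v2=A5 downbeat P5
bar 6: v0=B3 v1=G4 v2=D5 downbeat m3
bar 7: v0=A3 v1=A4 v2=E5 downbeat P5
  -> R4 @ bar 1 tick 0 v(0, 2): C4/D5 M2 untreated
  -> R2 @ bar 2 tick 0 v(1, 2): A4/D5 P4 -> C4/G4 P5 similar
  -> R4 @ bar 2 tick 0 v(0, 2): A3/G4 m7 untreated
  -> R2 @ bar 4 tick 0 v(0, 1): G3/B3 M3 -> B3/B5 P1 similar
  -> R3 @ bar 4 tick 0 v(1, 2): B5 above A4
  -> R4 @ bar 4 tick 0 v(0, 2): B3/A4 m7 untreated
  -> R7 @ bar 4 tick 0 v(1,): B3->B5 leap 24st
  -> R3 @ bar 4 tick 1 v(1, 2): B5 above A4
  -> R3 @ bar 4 tick 2 v(1, 2): B5 above A4
  -> R3 @ bar 4 tick 3 v(1, 2): B5 above A4
  -> R2 @ bar 5 tick 0 v(0, 2): B3/A4 m7 -> D4/A5 P5 similar
  -> R2 @ bar 6 tick 0 v(1, 2): B4/A5 m7 -> G4/D5 P5 similar
  -> R1 @ bar 7 tick 0 v(1, 2): G4/D5 P5 -> A4/E5 P5 similar

(1, 0, R4, (0, 2))
(2, 0, R2, (1, 2))
(2, 0, R4, (0, 2))
(4, 0, R2, (0, 1))
(4, 0, R3, (1, 2))
(4, 0, R4, (0, 2))
(4, 0, R7, (1,))
(4, 1, R3, (1, 2))
(4, 2, R3, (1, 2))
(4, 3, R3, (1, 2))
(5, 0, R2, (0, 2))
(6, 0, R2, (1, 2))
(7, 0, R1, (1, 2))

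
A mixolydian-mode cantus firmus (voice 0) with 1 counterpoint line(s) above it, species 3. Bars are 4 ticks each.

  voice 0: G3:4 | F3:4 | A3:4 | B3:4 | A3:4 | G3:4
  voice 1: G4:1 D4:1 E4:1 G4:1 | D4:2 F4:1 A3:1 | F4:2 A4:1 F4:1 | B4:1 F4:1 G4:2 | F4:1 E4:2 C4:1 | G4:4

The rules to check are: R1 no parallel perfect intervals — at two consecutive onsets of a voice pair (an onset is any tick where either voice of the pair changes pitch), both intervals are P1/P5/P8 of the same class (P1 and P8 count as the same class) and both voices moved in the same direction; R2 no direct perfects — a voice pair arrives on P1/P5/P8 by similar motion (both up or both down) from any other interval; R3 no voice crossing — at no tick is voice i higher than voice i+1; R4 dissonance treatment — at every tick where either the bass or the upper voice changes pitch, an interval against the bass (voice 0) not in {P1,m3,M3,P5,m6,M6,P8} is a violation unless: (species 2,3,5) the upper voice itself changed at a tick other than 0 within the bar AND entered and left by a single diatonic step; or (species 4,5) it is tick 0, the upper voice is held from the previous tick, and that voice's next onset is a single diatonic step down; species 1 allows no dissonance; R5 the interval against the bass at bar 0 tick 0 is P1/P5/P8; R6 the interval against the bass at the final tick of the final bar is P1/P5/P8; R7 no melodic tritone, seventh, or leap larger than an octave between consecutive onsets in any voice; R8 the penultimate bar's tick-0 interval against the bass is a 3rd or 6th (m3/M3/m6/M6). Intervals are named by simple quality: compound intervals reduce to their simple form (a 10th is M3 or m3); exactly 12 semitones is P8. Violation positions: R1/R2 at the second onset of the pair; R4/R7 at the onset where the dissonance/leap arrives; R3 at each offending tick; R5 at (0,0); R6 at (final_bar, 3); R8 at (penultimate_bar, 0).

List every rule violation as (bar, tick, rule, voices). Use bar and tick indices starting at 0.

(3, 0, R2, (0, 1))
(3, 0, R7, (1,))
(3, 1, R4, (0, 1))
(3, 1, R7, (1,))

bar 0: v0=G3 v1=G4 downbeat P8
bar 1: v0=F3 v1=D4 downbeat M6
bar 2: v0=A3 v1=F4 downbeat m6
bar 3: v0=B3 v1=B4 downbeat P8
bar 4: v0=A3 v1=F4 downbeat m6
bar 5: v0=G3 v1=G4 downbeat P8
  -> R2 @ bar 3 tick 0 v(0, 1): A3/F4 m6 -> B3/B4 P8 similar
  -> R7 @ bar 3 tick 0 v(1,): F4->B4 leap 6st
  -> R4 @ bar 3 tick 1 v(0, 1): B3/F4 TT untreated
  -> R7 @ bar 3 tick 1 v(1,): B4->F4 leap 6st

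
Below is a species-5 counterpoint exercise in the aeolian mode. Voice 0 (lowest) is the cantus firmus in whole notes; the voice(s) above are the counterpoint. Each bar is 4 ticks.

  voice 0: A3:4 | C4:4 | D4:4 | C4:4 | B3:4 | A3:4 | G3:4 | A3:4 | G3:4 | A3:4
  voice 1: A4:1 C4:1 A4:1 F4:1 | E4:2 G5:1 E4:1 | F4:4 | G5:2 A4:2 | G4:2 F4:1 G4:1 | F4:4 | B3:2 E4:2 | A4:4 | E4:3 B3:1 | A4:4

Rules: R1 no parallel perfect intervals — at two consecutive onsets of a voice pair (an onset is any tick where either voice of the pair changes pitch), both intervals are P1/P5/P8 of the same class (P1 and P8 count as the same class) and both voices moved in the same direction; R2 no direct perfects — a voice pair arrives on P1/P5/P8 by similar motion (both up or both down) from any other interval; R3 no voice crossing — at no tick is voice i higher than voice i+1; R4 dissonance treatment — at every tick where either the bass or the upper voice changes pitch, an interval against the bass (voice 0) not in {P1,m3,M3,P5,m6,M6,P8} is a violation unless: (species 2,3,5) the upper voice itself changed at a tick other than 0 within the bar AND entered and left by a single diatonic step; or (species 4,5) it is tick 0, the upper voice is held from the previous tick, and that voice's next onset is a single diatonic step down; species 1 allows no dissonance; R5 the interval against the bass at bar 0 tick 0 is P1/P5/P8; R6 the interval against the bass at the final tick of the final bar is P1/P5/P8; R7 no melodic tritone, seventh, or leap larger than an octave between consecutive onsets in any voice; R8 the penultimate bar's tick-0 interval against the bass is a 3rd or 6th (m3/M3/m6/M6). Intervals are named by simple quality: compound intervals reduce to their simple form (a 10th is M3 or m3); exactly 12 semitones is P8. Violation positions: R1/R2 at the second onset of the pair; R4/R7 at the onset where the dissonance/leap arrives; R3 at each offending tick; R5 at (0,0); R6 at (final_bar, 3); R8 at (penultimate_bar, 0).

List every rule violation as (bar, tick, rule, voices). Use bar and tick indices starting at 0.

(1, 2, R7, (1,))
(1, 3, R7, (1,))
(3, 0, R7, (1,))
(3, 2, R7, (1,))
(6, 0, R7, (1,))
(7, 0, R2, (0, 1))
(9, 0, R2, (0, 1))
(9, 0, R7, (1,))

bar 0: v0=A3 v1=A4 downbeat P8
bar 1: v0=C4 v1=E4 downbeat M3
bar 2: v0=D4 v1=F4 downbeat m3
bar 3: v0=C4 v1=G5 downbeat P5
bar 4: v0=B3 v1=G4 downbeat m6
bar 5: v0=A3 v1=F4 downbeat m6
bar 6: v0=G3 v1=B3 downbeat M3
bar 7: v0=A3 v1=A4 downbeat P8
bar 8: v0=G3 v1=E4 downbeat M6
bar 9: v0=A3 v1=A4 downbeat P8
  -> R7 @ bar 1 tick 2 v(1,): E4->G5 leap 15st
  -> R7 @ bar 1 tick 3 v(1,): G5->E4 leap 15st
  -> R7 @ bar 3 tick 0 v(1,): F4->G5 leap 14st
  -> R7 @ bar 3 tick 2 v(1,): G5->A4 leap 10st
  -> R7 @ bar 6 tick 0 v(1,): F4->B3 leap 6st
  -> R2 @ bar 7 tick 0 v(0, 1): G3/E4 M6 -> A3/A4 P8 similar
  -> R2 @ bar 9 tick 0 v(0, 1): G3/B3 M3 -> A3/A4 P8 similar
  -> R7 @ bar 9 tick 0 v(1,): B3->A4 leap 10st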